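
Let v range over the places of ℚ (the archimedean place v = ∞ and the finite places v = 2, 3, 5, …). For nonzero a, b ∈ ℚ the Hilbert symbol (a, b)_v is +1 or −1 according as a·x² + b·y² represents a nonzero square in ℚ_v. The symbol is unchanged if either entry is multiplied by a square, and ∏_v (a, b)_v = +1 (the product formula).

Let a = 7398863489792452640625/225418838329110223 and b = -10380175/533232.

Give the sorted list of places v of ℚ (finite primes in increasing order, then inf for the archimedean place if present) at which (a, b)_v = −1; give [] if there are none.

[2, 7, 13, 47]

Mod squares: a ≡ 81263, b ≡ -1729. Check v ∈ {∞, 2, 3, 5, 7, 13, 17, 19, 23, 41, 43, 47}.
v=∞: 81263 > 0 and -1729 < 0  ⇒  (a,b)_∞ = +1.
v=13: a=13^7·(≡7), b=13^1·(≡1) mod 13; (7|13)=-1, (1|13)=+1; (−1)^{7·1·6}·(-1)^1·(+1)^7 = -1.
v=7: a=7^-7·(≡5), b=7^-1·(≡3) mod 7; (5|7)=-1, (3|7)=-1; (−1)^{-7·-1·3}·(-1)^-1·(-1)^-7 = -1.
v=2: v_2(a)=0, v_2(b)=-4; units ≡ 7, 7 (mod 8); ε·ε+αω+βω = 1·1+0·0+-4·0 ≡ 1  ⇒  (a,b)_2 = -1.
v=17: a=17^2·(≡3), b=17^0·(≡11) mod 17; (3|17)=-1, (11|17)=-1; (−1)^{2·0·8}·(-1)^0·(-1)^2 = +1.
v=19: a=19^3·(≡10), b=19^1·(≡6) mod 19; (10|19)=-1, (6|19)=+1; (−1)^{3·1·9}·(-1)^1·(+1)^3 = +1.
v=23: a=23^-6·(≡6), b=23^-2·(≡17) mod 23; (6|23)=+1, (17|23)=-1; (−1)^{-6·-2·11}·(+1)^-2·(-1)^-6 = +1.
v=41: a=41^0·(≡36), b=41^2·(≡34) mod 41; (36|41)=+1, (34|41)=-1; (−1)^{0·2·20}·(+1)^2·(-1)^0 = +1.
v=47: a=47^1·(≡14), b=47^0·(≡31) mod 47; (14|47)=+1, (31|47)=-1; (−1)^{1·0·23}·(+1)^0·(-1)^1 = -1.
v=5: a=5^6·(≡3), b=5^2·(≡4) mod 5; (3|5)=-1, (4|5)=+1; (−1)^{6·2·2}·(-1)^2·(+1)^6 = +1.
v=43: a=43^-2·(≡36), b=43^0·(≡29) mod 43; (36|43)=+1, (29|43)=-1; (−1)^{-2·0·21}·(+1)^0·(-1)^-2 = +1.
v=3: a=3^4·(≡2), b=3^-2·(≡2) mod 3; (2|3)=-1, (2|3)=-1; (−1)^{4·-2·1}·(-1)^-2·(-1)^4 = +1.
Ram(81263, -1729) = {2, 7, 13, 47}; no ℚ_2-point on the conic.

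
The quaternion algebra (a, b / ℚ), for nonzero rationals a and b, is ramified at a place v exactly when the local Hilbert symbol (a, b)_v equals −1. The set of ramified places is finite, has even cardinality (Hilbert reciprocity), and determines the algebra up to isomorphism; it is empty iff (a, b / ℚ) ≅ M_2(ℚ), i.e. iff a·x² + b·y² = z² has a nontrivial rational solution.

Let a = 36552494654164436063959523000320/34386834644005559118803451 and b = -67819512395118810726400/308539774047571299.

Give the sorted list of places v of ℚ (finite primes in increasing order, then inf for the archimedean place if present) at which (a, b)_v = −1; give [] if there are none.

[2, 11]

Mod squares: a ≡ 6630, b ≡ -14586. Check v ∈ {∞, 2, 3, 5, 7, 11, 13, 17, 23, 31, 43}.
v=17: a=17^-5·(≡15), b=17^-3·(≡15) mod 17; (15|17)=+1, (15|17)=+1; (−1)^{-5·-3·8}·(+1)^-3·(+1)^-5 = +1.
v=∞: 6630 > 0 and -14586 < 0  ⇒  (a,b)_∞ = +1.
v=3: a=3^-11·(≡2), b=3^-5·(≡1) mod 3; (2|3)=-1, (1|3)=+1; (−1)^{-11·-5·1}·(-1)^-5·(+1)^-11 = +1.
v=43: a=43^6·(≡3), b=43^4·(≡22) mod 43; (3|43)=-1, (22|43)=-1; (−1)^{6·4·21}·(-1)^4·(-1)^6 = +1.
v=31: a=31^-4·(≡27), b=31^-4·(≡23) mod 31; (27|31)=-1, (23|31)=-1; (−1)^{-4·-4·15}·(-1)^-4·(-1)^-4 = +1.
v=13: a=13^7·(≡10), b=13^5·(≡1) mod 13; (10|13)=+1, (1|13)=+1; (−1)^{7·5·6}·(+1)^5·(+1)^7 = +1.
v=2: v_2(a)=19, v_2(b)=15; units ≡ 3, 3 (mod 8); ε·ε+αω+βω = 1·1+19·1+15·1 ≡ 1  ⇒  (a,b)_2 = -1.
v=23: a=23^-6·(≡1), b=23^-4·(≡17) mod 23; (1|23)=+1, (17|23)=-1; (−1)^{-6·-4·11}·(+1)^-4·(-1)^-6 = +1.
v=11: a=11^4·(≡2), b=11^3·(≡9) mod 11; (2|11)=-1, (9|11)=+1; (−1)^{4·3·5}·(-1)^3·(+1)^4 = -1.
v=7: a=7^4·(≡1), b=7^2·(≡2) mod 7; (1|7)=+1, (2|7)=+1; (−1)^{4·2·3}·(+1)^2·(+1)^4 = +1.
v=5: a=5^1·(≡4), b=5^2·(≡1) mod 5; (4|5)=+1, (1|5)=+1; (−1)^{1·2·2}·(+1)^2·(+1)^1 = +1.
Ram(6630, -14586) = {2, 11}; no ℚ_2-point on the conic.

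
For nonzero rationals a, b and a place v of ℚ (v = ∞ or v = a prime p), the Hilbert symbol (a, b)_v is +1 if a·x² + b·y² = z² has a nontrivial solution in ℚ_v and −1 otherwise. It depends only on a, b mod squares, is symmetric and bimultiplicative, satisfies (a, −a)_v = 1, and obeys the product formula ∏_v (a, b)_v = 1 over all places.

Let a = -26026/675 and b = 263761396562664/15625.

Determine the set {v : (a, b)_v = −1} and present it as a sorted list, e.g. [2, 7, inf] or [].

[2, 3, 17, 19]

Mod squares: a ≡ -462, b ≡ 149226. Check v ∈ {∞, 2, 3, 5, 7, 11, 13, 17, 19}.
v=3: a=3^-3·(≡2), b=3^3·(≡2) mod 3; (2|3)=-1, (2|3)=-1; (−1)^{-3·3·1}·(-1)^3·(-1)^-3 = -1.
v=2: v_2(a)=1, v_2(b)=3; units ≡ 1, 5 (mod 8); ε·ε+αω+βω = 0·0+1·1+3·0 ≡ 1  ⇒  (a,b)_2 = -1.
v=∞: -462 < 0 and 149226 > 0  ⇒  (a,b)_∞ = +1.
v=5: a=5^-2·(≡2), b=5^-6·(≡4) mod 5; (2|5)=-1, (4|5)=+1; (−1)^{-2·-6·2}·(-1)^-6·(+1)^-2 = +1.
v=17: a=17^0·(≡10), b=17^1·(≡3) mod 17; (10|17)=-1, (3|17)=-1; (−1)^{0·1·8}·(-1)^1·(-1)^0 = -1.
v=13: a=13^2·(≡11), b=13^2·(≡9) mod 13; (11|13)=-1, (9|13)=+1; (−1)^{2·2·6}·(-1)^2·(+1)^2 = +1.
v=11: a=11^1·(≡8), b=11^3·(≡4) mod 11; (8|11)=-1, (4|11)=+1; (−1)^{1·3·5}·(-1)^3·(+1)^1 = +1.
v=7: a=7^1·(≡2), b=7^5·(≡6) mod 7; (2|7)=+1, (6|7)=-1; (−1)^{1·5·3}·(+1)^5·(-1)^1 = +1.
v=19: a=19^0·(≡8), b=19^1·(≡6) mod 19; (8|19)=-1, (6|19)=+1; (−1)^{0·1·9}·(-1)^1·(+1)^0 = -1.
(-462, 149226 / ℚ) ramifies at {2, 3, 17, 19}: a division algebra.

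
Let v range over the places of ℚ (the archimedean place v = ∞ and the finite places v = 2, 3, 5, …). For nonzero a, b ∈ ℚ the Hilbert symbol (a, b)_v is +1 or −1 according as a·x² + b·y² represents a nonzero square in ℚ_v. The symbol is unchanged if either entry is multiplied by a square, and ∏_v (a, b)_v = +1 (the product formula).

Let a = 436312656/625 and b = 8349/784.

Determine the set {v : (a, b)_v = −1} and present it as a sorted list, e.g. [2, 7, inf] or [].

Mod squares: a ≡ 336661, b ≡ 69. Check v ∈ {∞, 2, 3, 5, 7, 11, 13, 19, 23, 29, 47}.
v=13: a=13^1·(≡9), b=13^0·(≡4) mod 13; (9|13)=+1, (4|13)=+1; (−1)^{1·0·6}·(+1)^0·(+1)^1 = +1.
v=5: a=5^-4·(≡1), b=5^0·(≡1) mod 5; (1|5)=+1, (1|5)=+1; (−1)^{-4·0·2}·(+1)^0·(+1)^-4 = +1.
v=3: a=3^4·(≡1), b=3^1·(≡2) mod 3; (1|3)=+1, (2|3)=-1; (−1)^{4·1·1}·(+1)^1·(-1)^4 = +1.
v=47: a=47^1·(≡40), b=47^0·(≡45) mod 47; (40|47)=-1, (45|47)=-1; (−1)^{1·0·23}·(-1)^0·(-1)^1 = -1.
v=2: v_2(a)=4, v_2(b)=-4; units ≡ 5, 5 (mod 8); ε·ε+αω+βω = 0·0+4·1+-4·1 ≡ 0  ⇒  (a,b)_2 = +1.
v=7: a=7^0·(≡5), b=7^-2·(≡6) mod 7; (5|7)=-1, (6|7)=-1; (−1)^{0·-2·3}·(-1)^-2·(-1)^0 = +1.
v=29: a=29^1·(≡4), b=29^0·(≡26) mod 29; (4|29)=+1, (26|29)=-1; (−1)^{1·0·14}·(+1)^0·(-1)^1 = -1.
v=19: a=19^1·(≡16), b=19^0·(≡13) mod 19; (16|19)=+1, (13|19)=-1; (−1)^{1·0·9}·(+1)^0·(-1)^1 = -1.
v=23: a=23^0·(≡20), b=23^1·(≡9) mod 23; (20|23)=-1, (9|23)=+1; (−1)^{0·1·11}·(-1)^1·(+1)^0 = -1.
v=11: a=11^0·(≡6), b=11^2·(≡1) mod 11; (6|11)=-1, (1|11)=+1; (−1)^{0·2·5}·(-1)^2·(+1)^0 = +1.
v=∞: 336661 > 0 and 69 > 0  ⇒  (a,b)_∞ = +1.
|Ram(336661, 69)| = 4, even; anisotropic at {19, 23, 29, 47}.

[19, 23, 29, 47]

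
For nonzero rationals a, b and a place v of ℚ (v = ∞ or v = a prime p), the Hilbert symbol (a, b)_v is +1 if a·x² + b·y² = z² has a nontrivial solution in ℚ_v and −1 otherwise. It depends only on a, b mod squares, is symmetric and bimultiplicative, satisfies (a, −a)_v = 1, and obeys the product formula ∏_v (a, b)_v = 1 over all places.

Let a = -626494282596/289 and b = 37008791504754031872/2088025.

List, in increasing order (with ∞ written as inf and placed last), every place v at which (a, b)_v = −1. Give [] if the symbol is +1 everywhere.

Mod squares: a ≡ -39461721, b ≡ 923853. Check v ∈ {∞, 2, 3, 5, 7, 13, 17, 23, 29, 37, 41}.
v=7: a=7^2·(≡2), b=7^5·(≡1) mod 7; (2|7)=+1, (1|7)=+1; (−1)^{2·5·3}·(+1)^5·(+1)^2 = +1.
v=29: a=29^1·(≡27), b=29^1·(≡3) mod 29; (27|29)=-1, (3|29)=-1; (−1)^{1·1·14}·(-1)^1·(-1)^1 = +1.
v=3: a=3^5·(≡1), b=3^7·(≡1) mod 3; (1|3)=+1, (1|3)=+1; (−1)^{5·7·1}·(+1)^7·(+1)^5 = -1.
v=23: a=23^1·(≡16), b=23^2·(≡16) mod 23; (16|23)=+1, (16|23)=+1; (−1)^{1·2·11}·(+1)^2·(+1)^1 = +1.
v=∞: -39461721 < 0 and 923853 > 0  ⇒  (a,b)_∞ = +1.
v=17: a=17^-2·(≡7), b=17^-4·(≡10) mod 17; (7|17)=-1, (10|17)=-1; (−1)^{-2·-4·8}·(-1)^-4·(-1)^-2 = +1.
v=37: a=37^1·(≡14), b=37^1·(≡6) mod 37; (14|37)=-1, (6|37)=-1; (−1)^{1·1·18}·(-1)^1·(-1)^1 = +1.
v=41: a=41^1·(≡14), b=41^1·(≡14) mod 41; (14|41)=-1, (14|41)=-1; (−1)^{1·1·20}·(-1)^1·(-1)^1 = +1.
v=2: v_2(a)=2, v_2(b)=8; units ≡ 7, 5 (mod 8); ε·ε+αω+βω = 1·0+2·1+8·0 ≡ 0  ⇒  (a,b)_2 = +1.
v=13: a=13^1·(≡9), b=13^2·(≡2) mod 13; (9|13)=+1, (2|13)=-1; (−1)^{1·2·6}·(+1)^2·(-1)^1 = -1.
v=5: a=5^0·(≡1), b=5^-2·(≡2) mod 5; (1|5)=+1, (2|5)=-1; (−1)^{0·-2·2}·(+1)^-2·(-1)^0 = +1.
Ram(-39461721, 923853) = {3, 13}; no ℚ_3-point on the conic.

[3, 13]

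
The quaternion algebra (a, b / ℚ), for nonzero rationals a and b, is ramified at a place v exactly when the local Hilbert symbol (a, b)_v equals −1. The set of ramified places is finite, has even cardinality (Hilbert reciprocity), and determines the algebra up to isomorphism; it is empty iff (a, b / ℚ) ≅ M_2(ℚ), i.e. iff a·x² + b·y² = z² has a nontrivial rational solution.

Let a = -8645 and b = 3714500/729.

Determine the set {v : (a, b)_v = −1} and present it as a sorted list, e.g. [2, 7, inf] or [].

Mod squares: a ≡ -8645, b ≡ 37145. Check v ∈ {∞, 2, 3, 5, 7, 13, 17, 19, 23}.
v=3: a=3^0·(≡1), b=3^-6·(≡2) mod 3; (1|3)=+1, (2|3)=-1; (−1)^{0·-6·1}·(+1)^-6·(-1)^0 = +1.
v=7: a=7^1·(≡4), b=7^0·(≡6) mod 7; (4|7)=+1, (6|7)=-1; (−1)^{1·0·3}·(+1)^0·(-1)^1 = -1.
v=∞: -8645 < 0 and 37145 > 0  ⇒  (a,b)_∞ = +1.
v=17: a=17^0·(≡8), b=17^1·(≡9) mod 17; (8|17)=+1, (9|17)=+1; (−1)^{0·1·8}·(+1)^1·(+1)^0 = +1.
v=2: v_2(a)=0, v_2(b)=2; units ≡ 3, 1 (mod 8); ε·ε+αω+βω = 1·0+0·0+2·1 ≡ 0  ⇒  (a,b)_2 = +1.
v=23: a=23^0·(≡3), b=23^1·(≡14) mod 23; (3|23)=+1, (14|23)=-1; (−1)^{0·1·11}·(+1)^1·(-1)^0 = +1.
v=13: a=13^1·(≡11), b=13^0·(≡10) mod 13; (11|13)=-1, (10|13)=+1; (−1)^{1·0·6}·(-1)^0·(+1)^1 = +1.
v=19: a=19^1·(≡1), b=19^1·(≡4) mod 19; (1|19)=+1, (4|19)=+1; (−1)^{1·1·9}·(+1)^1·(+1)^1 = -1.
v=5: a=5^1·(≡1), b=5^3·(≡4) mod 5; (1|5)=+1, (4|5)=+1; (−1)^{1·3·2}·(+1)^3·(+1)^1 = +1.
|Ram(-8645, 37145)| = 2, even; anisotropic at {7, 19}.

[7, 19]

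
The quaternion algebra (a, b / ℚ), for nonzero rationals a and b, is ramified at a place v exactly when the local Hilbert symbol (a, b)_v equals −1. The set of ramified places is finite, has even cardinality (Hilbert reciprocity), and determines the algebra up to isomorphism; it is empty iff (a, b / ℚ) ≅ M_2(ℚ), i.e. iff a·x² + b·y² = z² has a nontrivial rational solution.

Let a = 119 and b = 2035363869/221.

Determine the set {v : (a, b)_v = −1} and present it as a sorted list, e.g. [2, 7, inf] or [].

(a, b) ≡ (119, 45894849) mod (ℚ^×)²; places V = {2, 3, 7, 11, 13, 17, 29, 31, ∞}.
(a,b)_17: α=1, u≡7; β=-1, v≡11 (mod 17); (7|17)=-1, (11|17)=-1; sign (−1)^0·-1^-1·-1^1 = +1.
(a,b)_3: α=0, u≡2; β=5, v≡2 (mod 3); (2|3)=-1, (2|3)=-1; sign (−1)^0·-1^5·-1^0 = -1.
(a,b)_13: α=0, u≡2; β=-1, v≡8 (mod 13); (2|13)=-1, (8|13)=-1; sign (−1)^0·-1^-1·-1^0 = -1.
(a,b)_∞: sgn(119)=+, sgn(45894849)=+, so +1.
(a,b)_2: α=0, β=0; u≡7, v≡1 (mod 8); ε(u)ε(v)=1·0, αω(v)=0·0, βω(u)=0·0; sum ≡ 0  ⇒  +1.
(a,b)_7: α=1, u≡3; β=1, v≡2 (mod 7); (3|7)=-1, (2|7)=+1; sign (−1)^1·-1^1·+1^1 = +1.
(a,b)_31: α=0, u≡26; β=1, v≡27 (mod 31); (26|31)=-1, (27|31)=-1; sign (−1)^0·-1^1·-1^0 = -1.
(a,b)_29: α=0, u≡3; β=1, v≡13 (mod 29); (3|29)=-1, (13|29)=+1; sign (−1)^0·-1^1·+1^0 = -1.
(a,b)_11: α=0, u≡9; β=3, v≡1 (mod 11); (9|11)=+1, (1|11)=+1; sign (−1)^0·+1^3·+1^0 = +1.
|Ram(119, 45894849)| = 4, even; anisotropic at {3, 13, 29, 31}.

[3, 13, 29, 31]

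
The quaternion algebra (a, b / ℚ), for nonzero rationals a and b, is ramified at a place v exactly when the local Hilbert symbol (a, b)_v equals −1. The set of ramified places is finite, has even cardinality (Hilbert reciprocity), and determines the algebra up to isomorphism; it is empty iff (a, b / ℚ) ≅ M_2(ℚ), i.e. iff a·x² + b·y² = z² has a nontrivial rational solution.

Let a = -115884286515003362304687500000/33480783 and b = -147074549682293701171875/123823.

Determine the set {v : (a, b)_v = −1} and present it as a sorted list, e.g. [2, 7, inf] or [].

[29, 41, 47, inf]

(a, b) ≡ (-1914290, -9541) mod (ℚ^×)²; places V = {2, 3, 5, 7, 19, 23, 29, 41, 47, ∞}.
(a,b)_∞: sgn(-1914290)=−, sgn(-9541)=−, so -1.
(a,b)_41: α=3, u≡9; β=2, v≡14 (mod 41); (9|41)=+1, (14|41)=-1; sign (−1)^0·+1^2·-1^3 = -1.
(a,b)_29: α=1, u≡1; β=1, v≡2 (mod 29); (1|29)=+1, (2|29)=-1; sign (−1)^0·+1^1·-1^1 = -1.
(a,b)_5: α=15, u≡3; β=14, v≡1 (mod 5); (3|5)=-1, (1|5)=+1; sign (−1)^0·-1^14·+1^15 = +1.
(a,b)_23: α=3, u≡5; β=2, v≡18 (mod 23); (5|23)=-1, (18|23)=+1; sign (−1)^0·-1^2·+1^3 = +1.
(a,b)_19: α=0, u≡5; β=-2, v≡7 (mod 19); (5|19)=+1, (7|19)=+1; sign (−1)^0·+1^-2·+1^0 = +1.
(a,b)_3: α=-14, u≡1; β=2, v≡2 (mod 3); (1|3)=+1, (2|3)=-1; sign (−1)^0·+1^2·-1^-14 = +1.
(a,b)_7: α=-1, u≡3; β=-3, v≡1 (mod 7); (3|7)=-1, (1|7)=+1; sign (−1)^1·-1^-3·+1^-1 = +1.
(a,b)_2: α=5, β=0; u≡7, v≡3 (mod 8); ε(u)ε(v)=1·1, αω(v)=5·1, βω(u)=0·0; sum ≡ 0  ⇒  +1.
(a,b)_47: α=4, u≡31; β=3, v≡18 (mod 47); (31|47)=-1, (18|47)=+1; sign (−1)^0·-1^3·+1^4 = -1.
Ram(-1914290, -9541) = {29, 41, 47, ∞}; no ℚ_29-point on the conic.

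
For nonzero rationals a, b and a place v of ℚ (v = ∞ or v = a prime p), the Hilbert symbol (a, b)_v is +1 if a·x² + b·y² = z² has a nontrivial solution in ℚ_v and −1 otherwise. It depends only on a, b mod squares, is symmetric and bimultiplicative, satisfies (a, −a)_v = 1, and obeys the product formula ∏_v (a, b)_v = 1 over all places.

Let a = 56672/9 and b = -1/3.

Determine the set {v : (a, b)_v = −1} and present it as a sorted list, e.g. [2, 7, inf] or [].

[2, 3, 11, 23]

Mod squares: a ≡ 3542, b ≡ -3. Check v ∈ {∞, 2, 3, 7, 11, 23}.
v=∞: 3542 > 0 and -3 < 0  ⇒  (a,b)_∞ = +1.
v=3: a=3^-2·(≡2), b=3^-1·(≡2) mod 3; (2|3)=-1, (2|3)=-1; (−1)^{-2·-1·1}·(-1)^-1·(-1)^-2 = -1.
v=7: a=7^1·(≡2), b=7^0·(≡2) mod 7; (2|7)=+1, (2|7)=+1; (−1)^{1·0·3}·(+1)^0·(+1)^1 = +1.
v=23: a=23^1·(≡8), b=23^0·(≡15) mod 23; (8|23)=+1, (15|23)=-1; (−1)^{1·0·11}·(+1)^0·(-1)^1 = -1.
v=2: v_2(a)=5, v_2(b)=0; units ≡ 3, 5 (mod 8); ε·ε+αω+βω = 1·0+5·1+0·1 ≡ 1  ⇒  (a,b)_2 = -1.
v=11: a=11^1·(≡9), b=11^0·(≡7) mod 11; (9|11)=+1, (7|11)=-1; (−1)^{1·0·5}·(+1)^0·(-1)^1 = -1.
(3542, -3 / ℚ) ramifies at {2, 3, 11, 23}: a division algebra.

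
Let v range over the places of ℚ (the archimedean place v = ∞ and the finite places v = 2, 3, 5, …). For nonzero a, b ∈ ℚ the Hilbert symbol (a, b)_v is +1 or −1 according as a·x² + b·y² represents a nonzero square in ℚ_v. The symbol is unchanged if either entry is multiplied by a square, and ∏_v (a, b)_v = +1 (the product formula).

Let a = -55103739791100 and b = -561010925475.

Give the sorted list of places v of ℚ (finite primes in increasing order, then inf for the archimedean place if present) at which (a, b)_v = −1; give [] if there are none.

[7, 11, 17, inf]

(a, b) ≡ (-231, -51051) mod (ℚ^×)²; places V = {2, 3, 5, 7, 11, 13, 17, ∞}.
(a,b)_3: α=1, u≡1; β=3, v≡2 (mod 3); (1|3)=+1, (2|3)=-1; sign (−1)^1·+1^3·-1^1 = +1.
(a,b)_5: α=2, u≡1; β=2, v≡1 (mod 5); (1|5)=+1, (1|5)=+1; sign (−1)^0·+1^2·+1^2 = +1.
(a,b)_2: α=2, β=0; u≡1, v≡5 (mod 8); ε(u)ε(v)=0·0, αω(v)=2·1, βω(u)=0·0; sum ≡ 0  ⇒  +1.
(a,b)_∞: sgn(-231)=−, sgn(-51051)=−, so -1.
(a,b)_11: α=1, u≡1; β=1, v≡5 (mod 11); (1|11)=+1, (5|11)=+1; sign (−1)^1·+1^1·+1^1 = -1.
(a,b)_13: α=4, u≡9; β=3, v≡1 (mod 13); (9|13)=+1, (1|13)=+1; sign (−1)^0·+1^3·+1^4 = +1.
(a,b)_7: α=1, u≡2; β=1, v≡2 (mod 7); (2|7)=+1, (2|7)=+1; sign (−1)^1·+1^1·+1^1 = -1.
(a,b)_17: α=4, u≡3; β=3, v≡10 (mod 17); (3|17)=-1, (10|17)=-1; sign (−1)^0·-1^3·-1^4 = -1.
(-231, -51051 / ℚ) ramifies at {7, 11, 17, ∞}: a division algebra.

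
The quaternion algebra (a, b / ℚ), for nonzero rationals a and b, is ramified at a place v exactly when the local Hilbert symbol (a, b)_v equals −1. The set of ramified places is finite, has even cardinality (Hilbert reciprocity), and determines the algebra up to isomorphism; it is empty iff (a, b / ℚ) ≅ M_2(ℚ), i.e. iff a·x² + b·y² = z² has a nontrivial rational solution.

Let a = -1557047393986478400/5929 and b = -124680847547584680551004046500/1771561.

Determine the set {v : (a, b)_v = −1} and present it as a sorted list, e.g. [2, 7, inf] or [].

(a, b) ≡ (-28101, -103385) mod (ℚ^×)²; places V = {2, 3, 5, 7, 11, 17, 19, 23, 29, 31, ∞}.
(a,b)_29: α=3, u≡8; β=5, v≡12 (mod 29); (8|29)=-1, (12|29)=-1; sign (−1)^0·-1^5·-1^3 = +1.
(a,b)_31: α=2, u≡10; β=3, v≡22 (mod 31); (10|31)=+1, (22|31)=-1; sign (−1)^0·+1^3·-1^2 = +1.
(a,b)_23: α=2, u≡20; β=3, v≡6 (mod 23); (20|23)=-1, (6|23)=+1; sign (−1)^0·-1^3·+1^2 = -1.
(a,b)_2: α=6, β=2; u≡3, v≡7 (mod 8); ε(u)ε(v)=1·1, αω(v)=6·0, βω(u)=2·1; sum ≡ 1  ⇒  -1.
(a,b)_11: α=-2, u≡1; β=-6, v≡5 (mod 11); (1|11)=+1, (5|11)=+1; sign (−1)^0·+1^-6·+1^-2 = +1.
(a,b)_5: α=2, u≡1; β=3, v≡3 (mod 5); (1|5)=+1, (3|5)=-1; sign (−1)^0·+1^3·-1^2 = +1.
(a,b)_17: α=1, u≡4; β=2, v≡4 (mod 17); (4|17)=+1, (4|17)=+1; sign (−1)^0·+1^2·+1^1 = +1.
(a,b)_7: α=-2, u≡4; β=2, v≡6 (mod 7); (4|7)=+1, (6|7)=-1; sign (−1)^0·+1^2·-1^-2 = +1.
(a,b)_∞: sgn(-28101)=−, sgn(-103385)=−, so -1.
(a,b)_19: α=1, u≡18; β=2, v≡14 (mod 19); (18|19)=-1, (14|19)=-1; sign (−1)^0·-1^2·-1^1 = -1.
(a,b)_3: α=5, u≡2; β=8, v≡1 (mod 3); (2|3)=-1, (1|3)=+1; sign (−1)^0·-1^8·+1^5 = +1.
|Ram(-28101, -103385)| = 4, even; anisotropic at {2, 19, 23, ∞}.

[2, 19, 23, inf]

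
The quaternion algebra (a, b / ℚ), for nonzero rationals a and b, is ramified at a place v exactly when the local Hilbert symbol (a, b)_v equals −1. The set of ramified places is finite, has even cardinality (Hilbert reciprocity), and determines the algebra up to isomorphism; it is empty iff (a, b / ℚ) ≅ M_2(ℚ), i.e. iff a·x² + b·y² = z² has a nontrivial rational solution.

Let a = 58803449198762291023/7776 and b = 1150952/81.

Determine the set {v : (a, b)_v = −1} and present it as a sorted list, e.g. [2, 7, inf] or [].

[3, 31]

(a, b) ≡ (2875002, 2378) mod (ℚ^×)²; places V = {2, 3, 7, 11, 13, 29, 31, 41, ∞}.
(a,b)_7: α=2, u≡4; β=0, v≡3 (mod 7); (4|7)=+1, (3|7)=-1; sign (−1)^0·+1^0·-1^2 = +1.
(a,b)_41: α=3, u≡28; β=1, v≡13 (mod 41); (28|41)=-1, (13|41)=-1; sign (−1)^0·-1^1·-1^3 = +1.
(a,b)_∞: sgn(2875002)=+, sgn(2378)=+, so +1.
(a,b)_2: α=-5, β=3; u≡5, v≡5 (mod 8); ε(u)ε(v)=0·0, αω(v)=-5·1, βω(u)=3·1; sum ≡ 0  ⇒  +1.
(a,b)_3: α=-5, u≡2; β=-4, v≡2 (mod 3); (2|3)=-1, (2|3)=-1; sign (−1)^0·-1^-4·-1^-5 = -1.
(a,b)_13: α=1, u≡8; β=0, v≡12 (mod 13); (8|13)=-1, (12|13)=+1; sign (−1)^0·-1^0·+1^1 = +1.
(a,b)_31: α=1, u≡21; β=0, v≡22 (mod 31); (21|31)=-1, (22|31)=-1; sign (−1)^0·-1^0·-1^1 = -1.
(a,b)_11: α=6, u≡9; β=2, v≡2 (mod 11); (9|11)=+1, (2|11)=-1; sign (−1)^0·+1^2·-1^6 = +1.
(a,b)_29: α=3, u≡25; β=1, v≡7 (mod 29); (25|29)=+1, (7|29)=+1; sign (−1)^0·+1^1·+1^3 = +1.
Ram(2875002, 2378) = {3, 31}; no ℚ_3-point on the conic.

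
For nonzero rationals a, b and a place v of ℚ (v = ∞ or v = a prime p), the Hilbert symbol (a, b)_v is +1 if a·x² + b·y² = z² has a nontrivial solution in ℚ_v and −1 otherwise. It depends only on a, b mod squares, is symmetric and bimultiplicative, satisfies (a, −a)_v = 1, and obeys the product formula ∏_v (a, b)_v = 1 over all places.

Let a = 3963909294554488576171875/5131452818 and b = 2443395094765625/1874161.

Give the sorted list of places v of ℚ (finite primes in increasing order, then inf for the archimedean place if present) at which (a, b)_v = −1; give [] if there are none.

[3, 11]

(a, b) ≡ (2310, 65) mod (ℚ^×)²; places V = {2, 3, 5, 7, 11, 13, 37, ∞}.
(a,b)_5: α=9, u≡2; β=7, v≡3 (mod 5); (2|5)=-1, (3|5)=-1; sign (−1)^0·-1^7·-1^9 = +1.
(a,b)_7: α=11, u≡4; β=6, v≡2 (mod 7); (4|7)=+1, (2|7)=+1; sign (−1)^0·+1^6·+1^11 = +1.
(a,b)_11: α=3, u≡3; β=2, v≡10 (mod 11); (3|11)=+1, (10|11)=-1; sign (−1)^0·+1^2·-1^3 = -1.
(a,b)_13: α=4, u≡1; β=3, v≡11 (mod 13); (1|13)=+1, (11|13)=-1; sign (−1)^0·+1^3·-1^4 = +1.
(a,b)_3: α=3, u≡2; β=0, v≡2 (mod 3); (2|3)=-1, (2|3)=-1; sign (−1)^0·-1^0·-1^3 = -1.
(a,b)_2: α=-1, β=0; u≡3, v≡1 (mod 8); ε(u)ε(v)=1·0, αω(v)=-1·0, βω(u)=0·1; sum ≡ 0  ⇒  +1.
(a,b)_37: α=-6, u≡30; β=-4, v≡30 (mod 37); (30|37)=+1, (30|37)=+1; sign (−1)^0·+1^-4·+1^-6 = +1.
(a,b)_∞: sgn(2310)=+, sgn(65)=+, so +1.
|Ram(2310, 65)| = 2, even; anisotropic at {3, 11}.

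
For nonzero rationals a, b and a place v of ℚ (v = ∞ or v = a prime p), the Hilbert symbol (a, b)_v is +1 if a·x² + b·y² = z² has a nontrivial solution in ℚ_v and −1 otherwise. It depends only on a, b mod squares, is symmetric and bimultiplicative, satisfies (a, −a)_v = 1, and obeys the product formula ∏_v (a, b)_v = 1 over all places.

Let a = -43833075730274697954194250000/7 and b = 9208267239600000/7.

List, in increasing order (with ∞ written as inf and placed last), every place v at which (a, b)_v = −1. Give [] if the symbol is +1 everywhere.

[7, 11, 17, 23]

(a, b) ≡ (-391391, 770) mod (ℚ^×)²; places V = {2, 3, 5, 7, 11, 13, 17, 23, ∞}.
(a,b)_2: α=4, β=7; u≡1, v≡1 (mod 8); ε(u)ε(v)=0·0, αω(v)=4·0, βω(u)=7·0; sum ≡ 0  ⇒  +1.
(a,b)_∞: sgn(-391391)=−, sgn(770)=+, so +1.
(a,b)_5: α=6, u≡4; β=5, v≡1 (mod 5); (4|5)=+1, (1|5)=+1; sign (−1)^0·+1^5·+1^6 = +1.
(a,b)_13: α=3, u≡10; β=2, v≡3 (mod 13); (10|13)=+1, (3|13)=+1; sign (−1)^0·+1^2·+1^3 = +1.
(a,b)_7: α=-1, u≡3; β=-1, v≡5 (mod 7); (3|7)=-1, (5|7)=-1; sign (−1)^1·-1^-1·-1^-1 = -1.
(a,b)_23: α=5, u≡6; β=2, v≡20 (mod 23); (6|23)=+1, (20|23)=-1; sign (−1)^0·+1^2·-1^5 = -1.
(a,b)_3: α=8, u≡1; β=4, v≡2 (mod 3); (1|3)=+1, (2|3)=-1; sign (−1)^0·+1^4·-1^8 = +1.
(a,b)_17: α=5, u≡11; β=2, v≡3 (mod 17); (11|17)=-1, (3|17)=-1; sign (−1)^0·-1^2·-1^5 = -1.
(a,b)_11: α=3, u≡3; β=1, v≡4 (mod 11); (3|11)=+1, (4|11)=+1; sign (−1)^1·+1^1·+1^3 = -1.
(-391391, 770 / ℚ) ramifies at {7, 11, 17, 23}: a division algebra.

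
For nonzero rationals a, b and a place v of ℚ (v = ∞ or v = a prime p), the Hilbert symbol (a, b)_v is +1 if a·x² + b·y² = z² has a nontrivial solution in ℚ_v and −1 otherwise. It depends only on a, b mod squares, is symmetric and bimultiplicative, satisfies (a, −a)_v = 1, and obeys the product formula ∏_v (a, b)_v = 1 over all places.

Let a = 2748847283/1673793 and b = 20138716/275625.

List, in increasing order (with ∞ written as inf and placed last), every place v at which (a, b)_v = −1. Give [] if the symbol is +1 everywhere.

Mod squares: a ≡ 2377739, b ≡ 31. Check v ∈ {∞, 2, 3, 5, 7, 11, 13, 17, 29, 31, 43, 53}.
v=29: a=29^-1·(≡18), b=29^0·(≡8) mod 29; (18|29)=-1, (8|29)=-1; (−1)^{-1·0·14}·(-1)^0·(-1)^-1 = -1.
v=43: a=43^2·(≡35), b=43^0·(≡41) mod 43; (35|43)=+1, (41|43)=+1; (−1)^{2·0·21}·(+1)^0·(+1)^2 = +1.
v=53: a=53^-1·(≡7), b=53^0·(≡8) mod 53; (7|53)=+1, (8|53)=-1; (−1)^{-1·0·26}·(+1)^0·(-1)^-1 = -1.
v=17: a=17^1·(≡8), b=17^0·(≡10) mod 17; (8|17)=+1, (10|17)=-1; (−1)^{1·0·8}·(+1)^0·(-1)^1 = -1.
v=31: a=31^2·(≡25), b=31^3·(≡14) mod 31; (25|31)=+1, (14|31)=+1; (−1)^{2·3·15}·(+1)^3·(+1)^2 = +1.
v=11: a=11^-2·(≡1), b=11^0·(≡9) mod 11; (1|11)=+1, (9|11)=+1; (−1)^{-2·0·5}·(+1)^0·(+1)^-2 = +1.
v=5: a=5^0·(≡1), b=5^-4·(≡1) mod 5; (1|5)=+1, (1|5)=+1; (−1)^{0·-4·2}·(+1)^-4·(+1)^0 = +1.
v=∞: 2377739 > 0 and 31 > 0  ⇒  (a,b)_∞ = +1.
v=2: v_2(a)=0, v_2(b)=2; units ≡ 3, 7 (mod 8); ε·ε+αω+βω = 1·1+0·0+2·1 ≡ 1  ⇒  (a,b)_2 = -1.
v=3: a=3^-2·(≡2), b=3^-2·(≡1) mod 3; (2|3)=-1, (1|3)=+1; (−1)^{-2·-2·1}·(-1)^-2·(+1)^-2 = +1.
v=13: a=13^1·(≡5), b=13^2·(≡7) mod 13; (5|13)=-1, (7|13)=-1; (−1)^{1·2·6}·(-1)^2·(-1)^1 = -1.
v=7: a=7^1·(≡4), b=7^-2·(≡6) mod 7; (4|7)=+1, (6|7)=-1; (−1)^{1·-2·3}·(+1)^-2·(-1)^1 = -1.
Ram(2377739, 31) = {2, 7, 13, 17, 29, 53}; no ℚ_2-point on the conic.

[2, 7, 13, 17, 29, 53]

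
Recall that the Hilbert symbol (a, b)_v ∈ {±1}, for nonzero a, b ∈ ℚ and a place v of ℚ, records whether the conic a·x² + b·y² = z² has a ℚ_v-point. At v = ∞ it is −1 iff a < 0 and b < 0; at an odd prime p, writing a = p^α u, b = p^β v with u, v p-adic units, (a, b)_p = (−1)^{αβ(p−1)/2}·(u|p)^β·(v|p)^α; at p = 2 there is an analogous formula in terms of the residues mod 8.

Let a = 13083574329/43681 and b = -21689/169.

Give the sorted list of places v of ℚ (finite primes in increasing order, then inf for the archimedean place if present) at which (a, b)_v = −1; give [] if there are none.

[41, 53]

(a, b) ≡ (1961, -41) mod (ℚ^×)²; places V = {2, 3, 7, 11, 13, 19, 23, 37, 41, 53, ∞}.
(a,b)_19: α=-2, u≡6; β=0, v≡5 (mod 19); (6|19)=+1, (5|19)=+1; sign (−1)^0·+1^0·+1^-2 = +1.
(a,b)_23: α=0, u≡16; β=2, v≡15 (mod 23); (16|23)=+1, (15|23)=-1; sign (−1)^0·+1^2·-1^0 = +1.
(a,b)_3: α=4, u≡2; β=0, v≡1 (mod 3); (2|3)=-1, (1|3)=+1; sign (−1)^0·-1^0·+1^4 = +1.
(a,b)_∞: sgn(1961)=+, sgn(-41)=−, so +1.
(a,b)_53: α=1, u≡52; β=0, v≡20 (mod 53); (52|53)=+1, (20|53)=-1; sign (−1)^0·+1^0·-1^1 = -1.
(a,b)_11: α=-2, u≡5; β=0, v≡9 (mod 11); (5|11)=+1, (9|11)=+1; sign (−1)^0·+1^0·+1^-2 = +1.
(a,b)_41: α=2, u≡24; β=1, v≡9 (mod 41); (24|41)=-1, (9|41)=+1; sign (−1)^0·-1^1·+1^2 = -1.
(a,b)_37: α=1, u≡25; β=0, v≡12 (mod 37); (25|37)=+1, (12|37)=+1; sign (−1)^0·+1^0·+1^1 = +1.
(a,b)_2: α=0, β=0; u≡1, v≡7 (mod 8); ε(u)ε(v)=0·1, αω(v)=0·0, βω(u)=0·0; sum ≡ 0  ⇒  +1.
(a,b)_13: α=0, u≡7; β=-2, v≡8 (mod 13); (7|13)=-1, (8|13)=-1; sign (−1)^0·-1^-2·-1^0 = +1.
(a,b)_7: α=2, u≡4; β=0, v≡4 (mod 7); (4|7)=+1, (4|7)=+1; sign (−1)^0·+1^0·+1^2 = +1.
Ram(1961, -41) = {41, 53}; no ℚ_41-point on the conic.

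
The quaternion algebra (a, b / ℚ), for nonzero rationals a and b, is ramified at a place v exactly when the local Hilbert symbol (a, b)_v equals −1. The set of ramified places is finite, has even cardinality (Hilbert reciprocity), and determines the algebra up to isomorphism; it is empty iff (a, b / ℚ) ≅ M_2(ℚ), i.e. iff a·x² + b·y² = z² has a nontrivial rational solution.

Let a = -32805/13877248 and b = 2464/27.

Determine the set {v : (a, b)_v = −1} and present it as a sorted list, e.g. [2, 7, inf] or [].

[2, 5]

Mod squares: a ≡ -35, b ≡ 462. Check v ∈ {∞, 2, 3, 5, 7, 11}.
v=11: a=11^-2·(≡4), b=11^1·(≡3) mod 11; (4|11)=+1, (3|11)=+1; (−1)^{-2·1·5}·(+1)^1·(+1)^-2 = +1.
v=2: v_2(a)=-14, v_2(b)=5; units ≡ 5, 7 (mod 8); ε·ε+αω+βω = 0·1+-14·0+5·1 ≡ 1  ⇒  (a,b)_2 = -1.
v=3: a=3^8·(≡1), b=3^-3·(≡1) mod 3; (1|3)=+1, (1|3)=+1; (−1)^{8·-3·1}·(+1)^-3·(+1)^8 = +1.
v=∞: -35 < 0 and 462 > 0  ⇒  (a,b)_∞ = +1.
v=5: a=5^1·(≡3), b=5^0·(≡2) mod 5; (3|5)=-1, (2|5)=-1; (−1)^{1·0·2}·(-1)^0·(-1)^1 = -1.
v=7: a=7^-1·(≡4), b=7^1·(≡5) mod 7; (4|7)=+1, (5|7)=-1; (−1)^{-1·1·3}·(+1)^1·(-1)^-1 = +1.
|Ram(-35, 462)| = 2, even; anisotropic at {2, 5}.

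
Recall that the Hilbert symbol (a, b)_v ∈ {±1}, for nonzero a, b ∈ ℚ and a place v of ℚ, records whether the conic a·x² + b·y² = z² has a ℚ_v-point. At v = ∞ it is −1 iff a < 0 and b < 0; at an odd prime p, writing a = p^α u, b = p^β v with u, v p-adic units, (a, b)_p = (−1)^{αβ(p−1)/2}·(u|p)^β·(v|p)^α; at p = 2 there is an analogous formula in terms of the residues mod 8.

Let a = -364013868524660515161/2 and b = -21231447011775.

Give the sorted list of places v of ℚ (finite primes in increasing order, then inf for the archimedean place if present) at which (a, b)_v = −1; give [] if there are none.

(a, b) ≡ (-6578, -319) mod (ℚ^×)²; places V = {2, 3, 5, 7, 11, 13, 23, 29, ∞}.
(a,b)_23: α=3, u≡6; β=0, v≡16 (mod 23); (6|23)=+1, (16|23)=+1; sign (−1)^0·+1^0·+1^3 = +1.
(a,b)_13: α=3, u≡12; β=2, v≡8 (mod 13); (12|13)=+1, (8|13)=-1; sign (−1)^0·+1^2·-1^3 = -1.
(a,b)_7: α=4, u≡2; β=4, v≡3 (mod 7); (2|7)=+1, (3|7)=-1; sign (−1)^0·+1^4·-1^4 = +1.
(a,b)_3: α=6, u≡1; β=8, v≡2 (mod 3); (1|3)=+1, (2|3)=-1; sign (−1)^0·+1^8·-1^6 = +1.
(a,b)_29: α=4, u≡6; β=1, v≡18 (mod 29); (6|29)=+1, (18|29)=-1; sign (−1)^0·+1^1·-1^4 = +1.
(a,b)_∞: sgn(-6578)=−, sgn(-319)=−, so -1.
(a,b)_2: α=-1, β=0; u≡7, v≡1 (mod 8); ε(u)ε(v)=1·0, αω(v)=-1·0, βω(u)=0·0; sum ≡ 0  ⇒  +1.
(a,b)_11: α=1, u≡2; β=1, v≡5 (mod 11); (2|11)=-1, (5|11)=+1; sign (−1)^1·-1^1·+1^1 = +1.
(a,b)_5: α=0, u≡2; β=2, v≡4 (mod 5); (2|5)=-1, (4|5)=+1; sign (−1)^0·-1^2·+1^0 = +1.
(-6578, -319 / ℚ) ramifies at {13, ∞}: a division algebra.

[13, inf]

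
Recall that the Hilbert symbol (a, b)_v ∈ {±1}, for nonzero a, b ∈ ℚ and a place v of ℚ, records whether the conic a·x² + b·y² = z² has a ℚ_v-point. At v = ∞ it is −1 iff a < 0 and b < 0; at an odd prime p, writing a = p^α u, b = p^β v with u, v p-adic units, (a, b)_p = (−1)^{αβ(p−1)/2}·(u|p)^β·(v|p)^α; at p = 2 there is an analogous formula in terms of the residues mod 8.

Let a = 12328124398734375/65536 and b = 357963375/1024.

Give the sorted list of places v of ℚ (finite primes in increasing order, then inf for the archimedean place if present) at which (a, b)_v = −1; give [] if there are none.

Mod squares: a ≡ 231, b ≡ 2415. Check v ∈ {∞, 2, 3, 5, 7, 11, 23}.
v=23: a=23^2·(≡13), b=23^1·(≡16) mod 23; (13|23)=+1, (16|23)=+1; (−1)^{2·1·11}·(+1)^1·(+1)^2 = +1.
v=5: a=5^6·(≡4), b=5^3·(≡3) mod 5; (4|5)=+1, (3|5)=-1; (−1)^{6·3·2}·(+1)^3·(-1)^6 = +1.
v=3: a=3^3·(≡2), b=3^1·(≡1) mod 3; (2|3)=-1, (1|3)=+1; (−1)^{3·1·1}·(-1)^1·(+1)^3 = +1.
v=11: a=11^5·(≡8), b=11^2·(≡2) mod 11; (8|11)=-1, (2|11)=-1; (−1)^{5·2·5}·(-1)^2·(-1)^5 = -1.
v=7: a=7^3·(≡3), b=7^3·(≡1) mod 7; (3|7)=-1, (1|7)=+1; (−1)^{3·3·3}·(-1)^3·(+1)^3 = +1.
v=2: v_2(a)=-16, v_2(b)=-10; units ≡ 7, 7 (mod 8); ε·ε+αω+βω = 1·1+-16·0+-10·0 ≡ 1  ⇒  (a,b)_2 = -1.
v=∞: 231 > 0 and 2415 > 0  ⇒  (a,b)_∞ = +1.
|Ram(231, 2415)| = 2, even; anisotropic at {2, 11}.

[2, 11]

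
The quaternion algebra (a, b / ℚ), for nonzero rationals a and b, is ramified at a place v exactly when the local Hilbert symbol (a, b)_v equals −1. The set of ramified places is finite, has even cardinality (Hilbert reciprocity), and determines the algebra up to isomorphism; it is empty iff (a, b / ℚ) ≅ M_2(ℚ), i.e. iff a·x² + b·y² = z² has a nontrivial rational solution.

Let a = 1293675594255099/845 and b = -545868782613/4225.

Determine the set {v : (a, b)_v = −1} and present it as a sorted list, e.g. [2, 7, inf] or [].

(a, b) ≡ (53295, -437) mod (ℚ^×)²; places V = {2, 3, 5, 7, 11, 13, 17, 19, 23, ∞}.
(a,b)_19: α=1, u≡10; β=1, v≡3 (mod 19); (10|19)=-1, (3|19)=-1; sign (−1)^1·-1^1·-1^1 = -1.
(a,b)_∞: sgn(53295)=+, sgn(-437)=−, so +1.
(a,b)_11: α=3, u≡9; β=2, v≡3 (mod 11); (9|11)=+1, (3|11)=+1; sign (−1)^0·+1^2·+1^3 = +1.
(a,b)_5: α=-1, u≡1; β=-2, v≡3 (mod 5); (1|5)=+1, (3|5)=-1; sign (−1)^0·+1^-2·-1^-1 = -1.
(a,b)_23: α=2, u≡2; β=1, v≡16 (mod 23); (2|23)=+1, (16|23)=+1; sign (−1)^0·+1^1·+1^2 = +1.
(a,b)_13: α=-2, u≡11; β=-2, v≡11 (mod 13); (11|13)=-1, (11|13)=-1; sign (−1)^0·-1^-2·-1^-2 = +1.
(a,b)_2: α=0, β=0; u≡7, v≡3 (mod 8); ε(u)ε(v)=1·1, αω(v)=0·1, βω(u)=0·0; sum ≡ 1  ⇒  -1.
(a,b)_3: α=9, u≡2; β=6, v≡1 (mod 3); (2|3)=-1, (1|3)=+1; sign (−1)^0·-1^6·+1^9 = +1.
(a,b)_17: α=3, u≡12; β=2, v≡12 (mod 17); (12|17)=-1, (12|17)=-1; sign (−1)^0·-1^2·-1^3 = -1.
(a,b)_7: α=0, u≡4; β=2, v≡4 (mod 7); (4|7)=+1, (4|7)=+1; sign (−1)^0·+1^2·+1^0 = +1.
(53295, -437 / ℚ) ramifies at {2, 5, 17, 19}: a division algebra.

[2, 5, 17, 19]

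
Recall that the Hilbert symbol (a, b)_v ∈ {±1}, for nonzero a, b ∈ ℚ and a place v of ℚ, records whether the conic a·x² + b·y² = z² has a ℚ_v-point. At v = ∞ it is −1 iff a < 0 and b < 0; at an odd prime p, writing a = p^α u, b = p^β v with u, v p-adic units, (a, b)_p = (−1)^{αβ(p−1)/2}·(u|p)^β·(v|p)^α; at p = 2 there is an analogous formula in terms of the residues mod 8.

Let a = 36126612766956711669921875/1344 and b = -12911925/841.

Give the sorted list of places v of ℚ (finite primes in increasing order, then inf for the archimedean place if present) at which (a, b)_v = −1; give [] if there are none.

Mod squares: a ≡ 104844831, b ≡ -516477. Check v ∈ {∞, 2, 3, 5, 7, 13, 17, 19, 29, 41}.
v=7: a=7^-1·(≡5), b=7^0·(≡2) mod 7; (5|7)=-1, (2|7)=+1; (−1)^{-1·0·3}·(-1)^0·(+1)^-1 = +1.
v=2: v_2(a)=-6, v_2(b)=0; units ≡ 7, 3 (mod 8); ε·ε+αω+βω = 1·1+-6·1+0·0 ≡ 1  ⇒  (a,b)_2 = -1.
v=19: a=19^3·(≡5), b=19^1·(≡11) mod 19; (5|19)=+1, (11|19)=+1; (−1)^{3·1·9}·(+1)^1·(+1)^3 = -1.
v=5: a=5^12·(≡4), b=5^2·(≡3) mod 5; (4|5)=+1, (3|5)=-1; (−1)^{12·2·2}·(+1)^2·(-1)^12 = +1.
v=∞: 104844831 > 0 and -516477 < 0  ⇒  (a,b)_∞ = +1.
v=13: a=13^3·(≡11), b=13^1·(≡3) mod 13; (11|13)=-1, (3|13)=+1; (−1)^{3·1·6}·(-1)^1·(+1)^3 = -1.
v=29: a=29^1·(≡28), b=29^-2·(≡6) mod 29; (28|29)=+1, (6|29)=+1; (−1)^{1·-2·14}·(+1)^-2·(+1)^1 = +1.
v=17: a=17^3·(≡1), b=17^1·(≡15) mod 17; (1|17)=+1, (15|17)=+1; (−1)^{3·1·8}·(+1)^1·(+1)^3 = +1.
v=3: a=3^-1·(≡2), b=3^1·(≡2) mod 3; (2|3)=-1, (2|3)=-1; (−1)^{-1·1·1}·(-1)^1·(-1)^-1 = -1.
v=41: a=41^3·(≡1), b=41^1·(≡33) mod 41; (1|41)=+1, (33|41)=+1; (−1)^{3·1·20}·(+1)^1·(+1)^3 = +1.
(104844831, -516477 / ℚ) ramifies at {2, 3, 13, 19}: a division algebra.

[2, 3, 13, 19]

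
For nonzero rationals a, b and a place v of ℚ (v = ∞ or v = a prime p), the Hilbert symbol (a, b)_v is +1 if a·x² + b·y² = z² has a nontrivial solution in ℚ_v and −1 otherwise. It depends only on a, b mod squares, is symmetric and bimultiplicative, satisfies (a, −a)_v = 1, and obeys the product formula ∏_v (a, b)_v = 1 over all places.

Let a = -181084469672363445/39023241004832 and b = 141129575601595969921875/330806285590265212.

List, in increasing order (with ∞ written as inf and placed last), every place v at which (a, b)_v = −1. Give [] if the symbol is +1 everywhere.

[2, 3]

(a, b) ≡ (-10, 21) mod (ℚ^×)²; places V = {2, 3, 5, 7, 13, 17, 19, 23, 29, 31, 53, ∞}.
(a,b)_31: α=0, u≡12; β=2, v≡6 (mod 31); (12|31)=-1, (6|31)=-1; sign (−1)^0·-1^2·-1^0 = +1.
(a,b)_3: α=6, u≡2; β=7, v≡1 (mod 3); (2|3)=-1, (1|3)=+1; sign (−1)^0·-1^7·+1^6 = -1.
(a,b)_23: α=-2, u≡6; β=-2, v≡11 (mod 23); (6|23)=+1, (11|23)=-1; sign (−1)^0·+1^-2·-1^-2 = +1.
(a,b)_2: α=-5, β=-2; u≡3, v≡5 (mod 8); ε(u)ε(v)=1·0, αω(v)=-5·1, βω(u)=-2·1; sum ≡ 1  ⇒  -1.
(a,b)_29: α=6, u≡15; β=6, v≡18 (mod 29); (15|29)=-1, (18|29)=-1; sign (−1)^0·-1^6·-1^6 = +1.
(a,b)_5: α=1, u≡3; β=8, v≡4 (mod 5); (3|5)=-1, (4|5)=+1; sign (−1)^0·-1^8·+1^1 = +1.
(a,b)_17: α=4, u≡10; β=2, v≡9 (mod 17); (10|17)=-1, (9|17)=+1; sign (−1)^0·-1^2·+1^4 = +1.
(a,b)_∞: sgn(-10)=−, sgn(21)=+, so +1.
(a,b)_7: α=-2, u≡4; β=-1, v≡5 (mod 7); (4|7)=+1, (5|7)=-1; sign (−1)^0·+1^-1·-1^-2 = +1.
(a,b)_13: α=0, u≡12; β=-2, v≡7 (mod 13); (12|13)=+1, (7|13)=-1; sign (−1)^0·+1^-2·-1^0 = +1.
(a,b)_53: α=0, u≡4; β=-2, v≡26 (mod 53); (4|53)=+1, (26|53)=-1; sign (−1)^0·+1^-2·-1^0 = +1.
(a,b)_19: α=-6, u≡9; β=-6, v≡8 (mod 19); (9|19)=+1, (8|19)=-1; sign (−1)^0·+1^-6·-1^-6 = +1.
|Ram(-10, 21)| = 2, even; anisotropic at {2, 3}.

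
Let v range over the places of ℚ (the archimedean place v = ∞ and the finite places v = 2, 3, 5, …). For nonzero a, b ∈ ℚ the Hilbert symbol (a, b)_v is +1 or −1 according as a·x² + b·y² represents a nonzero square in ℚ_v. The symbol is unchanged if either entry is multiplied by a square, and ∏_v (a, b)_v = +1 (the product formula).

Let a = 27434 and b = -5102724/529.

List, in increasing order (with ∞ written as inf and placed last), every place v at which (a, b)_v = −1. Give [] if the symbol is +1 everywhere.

[3, 11, 29, 31]

Mod squares: a ≡ 27434, b ≡ -1275681. Check v ∈ {∞, 2, 3, 11, 23, 29, 31, 43}.
v=31: a=31^0·(≡30), b=31^1·(≡3) mod 31; (30|31)=-1, (3|31)=-1; (−1)^{0·1·15}·(-1)^1·(-1)^0 = -1.
v=29: a=29^1·(≡18), b=29^1·(≡23) mod 29; (18|29)=-1, (23|29)=+1; (−1)^{1·1·14}·(-1)^1·(+1)^1 = -1.
v=∞: 27434 > 0 and -1275681 < 0  ⇒  (a,b)_∞ = +1.
v=43: a=43^1·(≡36), b=43^1·(≡34) mod 43; (36|43)=+1, (34|43)=-1; (−1)^{1·1·21}·(+1)^1·(-1)^1 = +1.
v=2: v_2(a)=1, v_2(b)=2; units ≡ 5, 7 (mod 8); ε·ε+αω+βω = 0·1+1·0+2·1 ≡ 0  ⇒  (a,b)_2 = +1.
v=3: a=3^0·(≡2), b=3^1·(≡2) mod 3; (2|3)=-1, (2|3)=-1; (−1)^{0·1·1}·(-1)^1·(-1)^0 = -1.
v=23: a=23^0·(≡18), b=23^-2·(≡10) mod 23; (18|23)=+1, (10|23)=-1; (−1)^{0·-2·11}·(+1)^-2·(-1)^0 = +1.
v=11: a=11^1·(≡8), b=11^1·(≡8) mod 11; (8|11)=-1, (8|11)=-1; (−1)^{1·1·5}·(-1)^1·(-1)^1 = -1.
Ram(27434, -1275681) = {3, 11, 29, 31}; no ℚ_3-point on the conic.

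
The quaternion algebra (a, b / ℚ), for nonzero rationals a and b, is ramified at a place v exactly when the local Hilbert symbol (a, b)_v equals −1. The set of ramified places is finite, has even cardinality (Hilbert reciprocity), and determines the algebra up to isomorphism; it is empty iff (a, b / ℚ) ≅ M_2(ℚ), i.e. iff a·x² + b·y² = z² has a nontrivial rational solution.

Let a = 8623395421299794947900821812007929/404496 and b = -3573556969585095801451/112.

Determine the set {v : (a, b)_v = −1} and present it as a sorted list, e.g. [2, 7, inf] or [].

[13, 41]

Mod squares: a ≡ 35978223281, b ≡ -3157. Check v ∈ {∞, 2, 3, 7, 11, 13, 17, 19, 29, 37, 41, 43, 53}.
v=37: a=37^3·(≡7), b=37^2·(≡27) mod 37; (7|37)=+1, (27|37)=+1; (−1)^{3·2·18}·(+1)^2·(+1)^3 = +1.
v=7: a=7^3·(≡5), b=7^-1·(≡2) mod 7; (5|7)=-1, (2|7)=+1; (−1)^{3·-1·3}·(-1)^-1·(+1)^3 = +1.
v=17: a=17^2·(≡7), b=17^0·(≡6) mod 17; (7|17)=-1, (6|17)=-1; (−1)^{2·0·8}·(-1)^0·(-1)^2 = +1.
v=43: a=43^3·(≡24), b=43^2·(≡38) mod 43; (24|43)=+1, (38|43)=+1; (−1)^{3·2·21}·(+1)^2·(+1)^3 = +1.
v=13: a=13^3·(≡7), b=13^4·(≡5) mod 13; (7|13)=-1, (5|13)=-1; (−1)^{3·4·6}·(-1)^4·(-1)^3 = -1.
v=3: a=3^-2·(≡2), b=3^0·(≡2) mod 3; (2|3)=-1, (2|3)=-1; (−1)^{-2·0·1}·(-1)^0·(-1)^-2 = +1.
v=11: a=11^1·(≡9), b=11^1·(≡2) mod 11; (9|11)=+1, (2|11)=-1; (−1)^{1·1·5}·(+1)^1·(-1)^1 = +1.
v=41: a=41^1·(≡22), b=41^1·(≡32) mod 41; (22|41)=-1, (32|41)=+1; (−1)^{1·1·20}·(-1)^1·(+1)^1 = -1.
v=53: a=53^-2·(≡13), b=53^0·(≡21) mod 53; (13|53)=+1, (21|53)=-1; (−1)^{-2·0·26}·(+1)^0·(-1)^-2 = +1.
v=29: a=29^3·(≡17), b=29^2·(≡4) mod 29; (17|29)=-1, (4|29)=+1; (−1)^{3·2·14}·(-1)^2·(+1)^3 = +1.
v=∞: 35978223281 > 0 and -3157 < 0  ⇒  (a,b)_∞ = +1.
v=2: v_2(a)=-4, v_2(b)=-4; units ≡ 1, 3 (mod 8); ε·ε+αω+βω = 0·1+-4·1+-4·0 ≡ 0  ⇒  (a,b)_2 = +1.
v=19: a=19^7·(≡9), b=19^4·(≡4) mod 19; (9|19)=+1, (4|19)=+1; (−1)^{7·4·9}·(+1)^4·(+1)^7 = +1.
Ram(35978223281, -3157) = {13, 41}; no ℚ_13-point on the conic.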